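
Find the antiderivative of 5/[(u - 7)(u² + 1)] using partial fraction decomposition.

Cover-up at u=7: P = 5/(7²+1) = 1/10. Coeff matching: Q = -1/10, R = -7/10. Decomposition: (1/10)/(u - 7) - ((1/10)u + 7/10)/(u² + 1). Integrate: linear → ln, quadratic → (1/2)ln + arctan: (1/10) ln|(u - 7)| - (1/20) ln(u² + 1) - (7/10) arctan(u) + C


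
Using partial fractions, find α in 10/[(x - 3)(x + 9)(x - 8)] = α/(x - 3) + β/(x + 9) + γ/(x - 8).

Cover-up at x = 3: α = 10/[(3 + 9)(3 - 8)] = 10/[(12)(-5)] = -10/60 = -1/6


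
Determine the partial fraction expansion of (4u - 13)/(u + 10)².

(4u - 13) = α(u + 10) + β. At u = -10: β = 4·(-10) - 13 = -53. Coeff of u: α = 4
Result: 4/(u + 10) - 53/(u + 10)²


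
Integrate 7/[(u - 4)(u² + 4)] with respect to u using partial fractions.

Cover-up at u=4: A = 7/(4²+4) = 7/20. Coeff matching: B = -7/20, C = -7/5. Decomposition: (7/20)/(u - 4) - ((7/20)u + 7/5)/(u² + 4). Integrate: linear → ln, quadratic → (1/2)ln + arctan: (7/20) ln|(u - 4)| - (7/40) ln(u² + 4) - (7/10) arctan(u/2) + C


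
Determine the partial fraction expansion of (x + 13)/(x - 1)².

(x + 13) = P(x - 1) + Q. At x = 1: Q = 1·1 + 13 = 14. Coeff of x: P = 1
Result: 1/(x - 1) + 14/(x - 1)²


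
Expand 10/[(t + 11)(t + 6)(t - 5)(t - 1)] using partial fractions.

Using Heaviside cover-up: (-1/96)/(t + 11) + (2/77)/(t + 6) + (5/352)/(t - 5) - (5/168)/(t - 1)


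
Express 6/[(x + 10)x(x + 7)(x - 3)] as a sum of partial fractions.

Using Heaviside cover-up: (-1/65)/(x + 10) - (1/35)/x + (1/35)/(x + 7) + (1/65)/(x - 3)


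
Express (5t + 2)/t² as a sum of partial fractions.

(5t + 2) = αt + β. At t = 0: β = 5·0 + 2 = 2. Coeff of t: α = 5
Result: 5/t + 2/t²


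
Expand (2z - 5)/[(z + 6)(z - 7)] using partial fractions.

At z=-6: α = (2·(-6) - 5)/(-6 - 7) = 17/13. At z=7: β = (2·7 - 5)/(7 + 6) = 9/13
Result: (17/13)/(z + 6) + (9/13)/(z - 7)


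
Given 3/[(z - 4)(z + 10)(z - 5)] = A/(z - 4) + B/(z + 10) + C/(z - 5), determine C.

Cover-up at z = 5: C = 3/[(5 - 4)(5 + 10)] = 3/[(1)(15)] = 3/15 = 1/5


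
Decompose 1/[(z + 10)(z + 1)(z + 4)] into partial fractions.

Using cover-up method: A = 1/54, B = 1/27, C = -1/18
Result: (1/54)/(z + 10) + (1/27)/(z + 1) - (1/18)/(z + 4)


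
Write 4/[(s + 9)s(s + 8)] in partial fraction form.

Using cover-up method: A = 4/9, B = 1/18, C = -1/2
Result: (4/9)/(s + 9) + (1/18)/s - (1/2)/(s + 8)


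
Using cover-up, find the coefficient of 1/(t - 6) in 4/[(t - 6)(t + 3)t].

Cover (t - 6), set t=6: 4/[(6 + 3)(6 - 0)] = 2/27


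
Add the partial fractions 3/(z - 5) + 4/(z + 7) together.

Common denominator (z - 5)(z + 7). Numerator: 3(z + 7) + 4(z - 5) = (3z + 21) + (4z - 20) = 7z + 1
Result: (7z + 1)/[(z - 5)(z + 7)]


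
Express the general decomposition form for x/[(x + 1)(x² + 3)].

Linear + irreducible quadratic: A/(x + 1) + (Bx + C)/(x² + 3)


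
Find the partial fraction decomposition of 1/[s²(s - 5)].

Cover-up at s=5: C = 1/(5 - 0)² = 1/25. Cover-up at s=0: B = 1/(0 - 5) = -1/5. Comparing s² coeff: A = -C = -1/25
Result: (-1/25)/s - (1/5)/s² + (1/25)/(s - 5)


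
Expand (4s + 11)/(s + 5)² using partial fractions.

(4s + 11) = α(s + 5) + β. At s = -5: β = 4·(-5) + 11 = -9. Coeff of s: α = 4
Result: 4/(s + 5) - 9/(s + 5)²


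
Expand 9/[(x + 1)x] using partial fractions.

9/(x + 1)x = P/(x + 1) + Q/x. P = 9/(-1 - 0) = -9, Q = 9/(0 + 1) = 9
Result: -9/(x + 1) + 9/x


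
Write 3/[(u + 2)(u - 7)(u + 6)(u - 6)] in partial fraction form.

Using Heaviside cover-up: (1/96)/(u + 2) + (1/39)/(u - 7) - (1/208)/(u + 6) - (1/32)/(u - 6)


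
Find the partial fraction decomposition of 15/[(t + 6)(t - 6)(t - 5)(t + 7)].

Using Heaviside cover-up: (5/44)/(t + 6) + (5/52)/(t - 6) - (5/44)/(t - 5) - (5/52)/(t + 7)


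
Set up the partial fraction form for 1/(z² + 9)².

Repeated quadratic factor: (Pz + Q)/(z² + 9) + (Rz + S)/(z² + 9)²


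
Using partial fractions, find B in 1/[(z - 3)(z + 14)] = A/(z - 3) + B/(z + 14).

Cover-up at z = -14: B = 1/(-14 - 3) = -1/17


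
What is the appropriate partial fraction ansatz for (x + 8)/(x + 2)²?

Repeated linear factor: A/(x + 2) + B/(x + 2)²


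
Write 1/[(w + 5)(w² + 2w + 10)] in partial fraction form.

Cover-up at w = -5: A = 1/((-5)² + 2·(-5) + 10) = 1/25. Then B = -A = -1/25, C = -A·(2 - 5) = 3/25
Result: (1/25)/(w + 5) - ((1/25)w - 3/25)/(w² + 2w + 10)


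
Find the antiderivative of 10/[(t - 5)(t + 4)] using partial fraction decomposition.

Decompose: 10/[(t - 5)(t + 4)] = (10/9)/(t - 5) - (10/9)/(t + 4). Integrate each term: (10/9) ln|(t - 5)| - (10/9) ln|(t + 4)| + C


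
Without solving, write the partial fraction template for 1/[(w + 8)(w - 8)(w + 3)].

Three distinct linear factors: α/(w + 8) + β/(w - 8) + γ/(w + 3)


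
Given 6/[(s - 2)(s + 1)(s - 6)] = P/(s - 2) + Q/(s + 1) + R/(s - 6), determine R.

Cover-up at s = 6: R = 6/[(6 - 2)(6 + 1)] = 6/[(4)(7)] = 6/28 = 3/14


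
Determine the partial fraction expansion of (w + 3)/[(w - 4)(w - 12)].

At w=4: α = (1·4 + 3)/(4 - 12) = -7/8. At w=12: β = (1·12 + 3)/(12 - 4) = 15/8
Result: (-7/8)/(w - 4) + (15/8)/(w - 12)


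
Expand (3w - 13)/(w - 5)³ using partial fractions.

(3w - 13) = P(w - 5)² + Q(w - 5) + R. At w = 5: R = 3·5 - 13 = 2. Coefficients: P = 0, Q = 3
Result: 3/(w - 5)² + 2/(w - 5)³


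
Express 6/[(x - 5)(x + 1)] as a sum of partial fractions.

6/(x - 5)(x + 1) = α/(x - 5) + β/(x + 1). α = 6/(5 + 1) = 1, β = 6/(-1 - 5) = -1
Result: 1/(x - 5) - 1/(x + 1)


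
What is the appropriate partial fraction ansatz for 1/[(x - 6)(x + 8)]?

Distinct linear factors: P/(x - 6) + Q/(x + 8)


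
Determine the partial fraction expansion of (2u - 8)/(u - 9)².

(2u - 8) = A(u - 9) + B. At u = 9: B = 2·9 - 8 = 10. Coeff of u: A = 2
Result: 2/(u - 9) + 10/(u - 9)²


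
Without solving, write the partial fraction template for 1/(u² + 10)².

Repeated quadratic factor: (Au + B)/(u² + 10) + (Cu + D)/(u² + 10)²


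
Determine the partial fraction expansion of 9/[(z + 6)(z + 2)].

9/(z + 6)(z + 2) = α/(z + 6) + β/(z + 2). α = 9/(-6 + 2) = -9/4, β = 9/(-2 + 6) = 9/4
Result: (-9/4)/(z + 6) + (9/4)/(z + 2)


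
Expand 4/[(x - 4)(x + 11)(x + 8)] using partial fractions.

Using cover-up method: P = 1/45, Q = 4/45, R = -1/9
Result: (1/45)/(x - 4) + (4/45)/(x + 11) - (1/9)/(x + 8)


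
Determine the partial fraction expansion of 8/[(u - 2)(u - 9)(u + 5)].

Using cover-up method: A = -8/49, B = 4/49, C = 4/49
Result: (-8/49)/(u - 2) + (4/49)/(u - 9) + (4/49)/(u + 5)


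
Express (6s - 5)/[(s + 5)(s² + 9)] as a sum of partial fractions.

At s=-5: P = (6·(-5) - 5)/((-5)² + 9) = -35/34. Q = -P = 35/34, R = 6 - (-5)·P = 29/34
Result: (-35/34)/(s + 5) + ((35/34)s + 29/34)/(s² + 9)


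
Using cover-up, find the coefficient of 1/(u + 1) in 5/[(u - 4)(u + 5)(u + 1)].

Cover (u + 1), set u=-1: 5/[(-1 - 4)(-1 + 5)] = -1/4


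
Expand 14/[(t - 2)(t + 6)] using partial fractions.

14/(t - 2)(t + 6) = α/(t - 2) + β/(t + 6). α = 14/(2 + 6) = 7/4, β = 14/(-6 - 2) = -7/4
Result: (7/4)/(t - 2) - (7/4)/(t + 6)


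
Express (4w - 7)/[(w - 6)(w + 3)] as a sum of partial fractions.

At w=6: P = (4·6 - 7)/(6 + 3) = 17/9. At w=-3: Q = (4·(-3) - 7)/(-3 - 6) = 19/9
Result: (17/9)/(w - 6) + (19/9)/(w + 3)


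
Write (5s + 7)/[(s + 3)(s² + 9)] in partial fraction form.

At s=-3: A = (5·(-3) + 7)/((-3)² + 9) = -4/9. B = -A = 4/9, C = 5 - (-3)·A = 11/3
Result: (-4/9)/(s + 3) + ((4/9)s + 11/3)/(s² + 9)


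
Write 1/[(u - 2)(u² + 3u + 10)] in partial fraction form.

Cover-up at u = 2: P = 1/(2² + 3·2 + 10) = 1/20. Then Q = -P = -1/20, R = -P·(3 + 2) = -1/4
Result: (1/20)/(u - 2) - ((1/20)u + 1/4)/(u² + 3u + 10)


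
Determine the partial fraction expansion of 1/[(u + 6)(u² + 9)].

Cover-up at u = -6: P = 1/((-6)² + 9) = 1/45. Then Q = -P = -1/45, R = -P·(0 - 6) = 2/15
Result: (1/45)/(u + 6) - ((1/45)u - 2/15)/(u² + 9)


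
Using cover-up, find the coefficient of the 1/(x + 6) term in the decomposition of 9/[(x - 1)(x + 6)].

Cover (x + 6), set x=-6: 9/((x - 1) at x=-6) = 9/(-7) = -9/7


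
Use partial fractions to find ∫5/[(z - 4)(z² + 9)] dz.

Cover-up at z=4: A = 5/(4²+9) = 1/5. Coeff matching: B = -1/5, C = -4/5. Decomposition: (1/5)/(z - 4) - ((1/5)z + 4/5)/(z² + 9). Integrate: linear → ln, quadratic → (1/2)ln + arctan: (1/5) ln|(z - 4)| - (1/10) ln(z² + 9) - (4/15) arctan(z/3) + C


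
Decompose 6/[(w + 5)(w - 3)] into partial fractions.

6/(w + 5)(w - 3) = A/(w + 5) + B/(w - 3). A = 6/(-5 - 3) = -3/4, B = 6/(3 + 5) = 3/4
Result: (-3/4)/(w + 5) + (3/4)/(w - 3)


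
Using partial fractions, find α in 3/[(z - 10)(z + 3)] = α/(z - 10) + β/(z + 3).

Cover-up at z = 10: α = 3/(10 + 3) = 3/13


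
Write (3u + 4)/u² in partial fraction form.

(3u + 4) = Au + B. At u = 0: B = 3·0 + 4 = 4. Coeff of u: A = 3
Result: 3/u + 4/u²


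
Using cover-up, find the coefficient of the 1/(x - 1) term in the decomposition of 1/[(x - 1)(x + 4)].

Cover (x - 1), set x=1: 1/((x + 4) at x=1) = 1/(5) = 1/5


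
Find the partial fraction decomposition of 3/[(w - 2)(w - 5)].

3/(w - 2)(w - 5) = A/(w - 2) + B/(w - 5). A = 3/(2 - 5) = -1, B = 3/(5 - 2) = 1
Result: -1/(w - 2) + 1/(w - 5)


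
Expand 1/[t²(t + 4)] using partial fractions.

Cover-up at t=-4: γ = 1/(-4 - 0)² = 1/16. Cover-up at t=0: β = 1/(0 + 4) = 1/4. Comparing t² coeff: α = -γ = -1/16
Result: (-1/16)/t + (1/4)/t² + (1/16)/(t + 4)


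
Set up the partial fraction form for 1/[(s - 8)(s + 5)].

Distinct linear factors: α/(s - 8) + β/(s + 5)


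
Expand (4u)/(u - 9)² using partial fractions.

(4u) = A(u - 9) + B. At u = 9: B = 4·9 + 0 = 36. Coeff of u: A = 4
Result: 4/(u - 9) + 36/(u - 9)²


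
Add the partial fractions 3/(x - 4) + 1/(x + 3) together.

Common denominator (x - 4)(x + 3). Numerator: 3(x + 3) + 1(x - 4) = (3x + 9) + (x - 4) = 4x + 5
Result: (4x + 5)/[(x - 4)(x + 3)]


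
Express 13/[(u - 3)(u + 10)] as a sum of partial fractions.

13/(u - 3)(u + 10) = P/(u - 3) + Q/(u + 10). P = 13/(3 + 10) = 1, Q = 13/(-10 - 3) = -1
Result: 1/(u - 3) - 1/(u + 10)


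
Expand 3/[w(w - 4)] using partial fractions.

3/w(w - 4) = α/w + β/(w - 4). α = 3/(0 - 4) = -3/4, β = 3/(4 - 0) = 3/4
Result: (-3/4)/w + (3/4)/(w - 4)


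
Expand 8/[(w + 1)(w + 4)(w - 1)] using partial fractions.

Using cover-up method: P = -4/3, Q = 8/15, R = 4/5
Result: (-4/3)/(w + 1) + (8/15)/(w + 4) + (4/5)/(w - 1)


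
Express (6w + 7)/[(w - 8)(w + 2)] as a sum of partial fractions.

At w=8: A = (6·8 + 7)/(8 + 2) = 11/2. At w=-2: B = (6·(-2) + 7)/(-2 - 8) = 1/2
Result: (11/2)/(w - 8) + (1/2)/(w + 2)


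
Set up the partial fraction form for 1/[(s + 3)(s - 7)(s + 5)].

Three distinct linear factors: P/(s + 3) + Q/(s - 7) + R/(s + 5)


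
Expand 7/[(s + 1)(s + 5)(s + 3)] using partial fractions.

Using cover-up method: α = 7/8, β = 7/8, γ = -7/4
Result: (7/8)/(s + 1) + (7/8)/(s + 5) - (7/4)/(s + 3)


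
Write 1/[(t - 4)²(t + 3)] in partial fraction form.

Cover-up at t=-3: R = 1/(-3 - 4)² = 1/49. Cover-up at t=4: Q = 1/(4 + 3) = 1/7. Comparing t² coeff: P = -R = -1/49
Result: (-1/49)/(t - 4) + (1/7)/(t - 4)² + (1/49)/(t + 3)


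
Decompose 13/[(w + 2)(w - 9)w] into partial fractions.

Using cover-up method: A = 13/22, B = 13/99, C = -13/18
Result: (13/22)/(w + 2) + (13/99)/(w - 9) - (13/18)/w


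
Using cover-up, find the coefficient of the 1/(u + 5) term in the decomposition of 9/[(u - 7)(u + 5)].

Cover (u + 5), set u=-5: 9/((u - 7) at u=-5) = 9/(-12) = -3/4


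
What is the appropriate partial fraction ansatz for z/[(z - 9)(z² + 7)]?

Linear + irreducible quadratic: P/(z - 9) + (Qz + R)/(z² + 7)


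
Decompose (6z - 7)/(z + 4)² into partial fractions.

(6z - 7) = α(z + 4) + β. At z = -4: β = 6·(-4) - 7 = -31. Coeff of z: α = 6
Result: 6/(z + 4) - 31/(z + 4)²


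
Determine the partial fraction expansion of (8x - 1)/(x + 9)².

(8x - 1) = α(x + 9) + β. At x = -9: β = 8·(-9) - 1 = -73. Coeff of x: α = 8
Result: 8/(x + 9) - 73/(x + 9)²


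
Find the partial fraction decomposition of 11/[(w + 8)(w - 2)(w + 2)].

Using cover-up method: P = 11/60, Q = 11/40, R = -11/24
Result: (11/60)/(w + 8) + (11/40)/(w - 2) - (11/24)/(w + 2)


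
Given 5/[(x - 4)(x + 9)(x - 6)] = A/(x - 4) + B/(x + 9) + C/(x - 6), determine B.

Cover-up at x = -9: B = 5/[(-9 - 4)(-9 - 6)] = 5/[(-13)(-15)] = 5/195 = 1/39


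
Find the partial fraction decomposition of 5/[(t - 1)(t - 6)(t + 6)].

Using cover-up method: P = -1/7, Q = 1/12, R = 5/84
Result: (-1/7)/(t - 1) + (1/12)/(t - 6) + (5/84)/(t + 6)


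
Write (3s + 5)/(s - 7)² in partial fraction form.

(3s + 5) = P(s - 7) + Q. At s = 7: Q = 3·7 + 5 = 26. Coeff of s: P = 3
Result: 3/(s - 7) + 26/(s - 7)²


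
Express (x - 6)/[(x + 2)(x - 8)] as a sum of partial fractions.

At x=-2: P = (1·(-2) - 6)/(-2 - 8) = 4/5. At x=8: Q = (1·8 - 6)/(8 + 2) = 1/5
Result: (4/5)/(x + 2) + (1/5)/(x - 8)


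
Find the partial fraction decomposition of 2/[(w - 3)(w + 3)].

2/(w - 3)(w + 3) = A/(w - 3) + B/(w + 3). A = 2/(3 + 3) = 1/3, B = 2/(-3 - 3) = -1/3
Result: (1/3)/(w - 3) - (1/3)/(w + 3)


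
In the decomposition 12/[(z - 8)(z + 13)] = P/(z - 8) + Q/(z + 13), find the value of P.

Cover-up at z = 8: P = 12/(8 + 13) = 12/21 = 4/7


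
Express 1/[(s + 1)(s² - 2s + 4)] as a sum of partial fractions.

Cover-up at s = -1: P = 1/((-1)² - 2·(-1) + 4) = 1/7. Then Q = -P = -1/7, R = -P·(-2 - 1) = 3/7
Result: (1/7)/(s + 1) - ((1/7)s - 3/7)/(s² - 2s + 4)


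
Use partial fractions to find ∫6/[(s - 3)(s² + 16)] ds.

Cover-up at s=3: A = 6/(3²+16) = 6/25. Coeff matching: B = -6/25, C = -18/25. Decomposition: (6/25)/(s - 3) - ((6/25)s + 18/25)/(s² + 16). Integrate: linear → ln, quadratic → (1/2)ln + arctan: (6/25) ln|(s - 3)| - (3/25) ln(s² + 16) - (9/50) arctan(s/4) + C


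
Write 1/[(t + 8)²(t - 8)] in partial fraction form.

Cover-up at t=8: R = 1/(8 + 8)² = 1/256. Cover-up at t=-8: Q = 1/(-8 - 8) = -1/16. Comparing t² coeff: P = -R = -1/256
Result: (-1/256)/(t + 8) - (1/16)/(t + 8)² + (1/256)/(t - 8)


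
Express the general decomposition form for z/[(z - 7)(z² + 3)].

Linear + irreducible quadratic: A/(z - 7) + (Bz + C)/(z² + 3)


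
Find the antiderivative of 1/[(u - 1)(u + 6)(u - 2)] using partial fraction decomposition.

Cover-up: A = -1/7, B = 1/56, C = 1/8. Decomposition: (-1/7)/(u - 1) + (1/56)/(u + 6) + (1/8)/(u - 2). Integrate each term: (-1/7) ln|(u - 1)| + (1/56) ln|(u + 6)| + (1/8) ln|(u - 2)| + C


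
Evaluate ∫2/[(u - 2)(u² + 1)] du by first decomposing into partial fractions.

Cover-up at u=2: P = 2/(2²+1) = 2/5. Coeff matching: Q = -2/5, R = -4/5. Decomposition: (2/5)/(u - 2) - ((2/5)u + 4/5)/(u² + 1). Integrate: linear → ln, quadratic → (1/2)ln + arctan: (2/5) ln|(u - 2)| - (1/5) ln(u² + 1) - (4/5) arctan(u) + C


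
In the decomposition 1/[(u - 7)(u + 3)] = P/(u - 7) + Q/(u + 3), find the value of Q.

Cover-up at u = -3: Q = 1/(-3 - 7) = -1/10


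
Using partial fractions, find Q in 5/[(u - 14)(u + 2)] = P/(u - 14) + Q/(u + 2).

Cover-up at u = -2: Q = 5/(-2 - 14) = -5/16


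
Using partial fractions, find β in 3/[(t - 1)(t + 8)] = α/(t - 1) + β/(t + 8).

Cover-up at t = -8: β = 3/(-8 - 1) = -3/9 = -1/3


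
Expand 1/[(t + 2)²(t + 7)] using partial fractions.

Cover-up at t=-7: γ = 1/(-7 + 2)² = 1/25. Cover-up at t=-2: β = 1/(-2 + 7) = 1/5. Comparing t² coeff: α = -γ = -1/25
Result: (-1/25)/(t + 2) + (1/5)/(t + 2)² + (1/25)/(t + 7)


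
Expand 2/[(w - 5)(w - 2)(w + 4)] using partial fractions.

Using cover-up method: A = 2/27, B = -1/9, C = 1/27
Result: (2/27)/(w - 5) - (1/9)/(w - 2) + (1/27)/(w + 4)


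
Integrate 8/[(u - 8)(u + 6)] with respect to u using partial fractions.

Decompose: 8/[(u - 8)(u + 6)] = (4/7)/(u - 8) - (4/7)/(u + 6). Integrate each term: (4/7) ln|(u - 8)| - (4/7) ln|(u + 6)| + C


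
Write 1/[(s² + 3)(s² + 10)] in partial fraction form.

Coefficient matching gives A = C = 0, B = 1/(10-3) = 1/7, D = -B = -1/7
Result: (1/7)/(s² + 3) - (1/7)/(s² + 10)


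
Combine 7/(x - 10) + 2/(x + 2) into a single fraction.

Common denominator (x - 10)(x + 2). Numerator: 7(x + 2) + 2(x - 10) = (7x + 14) + (2x - 20) = 9x - 6
Result: (9x - 6)/[(x - 10)(x + 2)]


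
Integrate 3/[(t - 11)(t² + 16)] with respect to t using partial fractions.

Cover-up at t=11: α = 3/(11²+16) = 3/137. Coeff matching: β = -3/137, γ = -33/137. Decomposition: (3/137)/(t - 11) - ((3/137)t + 33/137)/(t² + 16). Integrate: linear → ln, quadratic → (1/2)ln + arctan: (3/137) ln|(t - 11)| - (3/274) ln(t² + 16) - (33/548) arctan(t/4) + C


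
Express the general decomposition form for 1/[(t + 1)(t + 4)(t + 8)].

Three distinct linear factors: P/(t + 1) + Q/(t + 4) + R/(t + 8)


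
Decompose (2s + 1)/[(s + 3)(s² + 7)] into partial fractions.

At s=-3: P = (2·(-3) + 1)/((-3)² + 7) = -5/16. Q = -P = 5/16, R = 2 - (-3)·P = 17/16
Result: (-5/16)/(s + 3) + ((5/16)s + 17/16)/(s² + 7)


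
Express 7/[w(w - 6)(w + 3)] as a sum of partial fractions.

Using cover-up method: α = -7/18, β = 7/54, γ = 7/27
Result: (-7/18)/w + (7/54)/(w - 6) + (7/27)/(w + 3)


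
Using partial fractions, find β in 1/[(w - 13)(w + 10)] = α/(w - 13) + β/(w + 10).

Cover-up at w = -10: β = 1/(-10 - 13) = -1/23


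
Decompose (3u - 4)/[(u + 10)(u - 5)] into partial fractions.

At u=-10: A = (3·(-10) - 4)/(-10 - 5) = 34/15. At u=5: B = (3·5 - 4)/(5 + 10) = 11/15
Result: (34/15)/(u + 10) + (11/15)/(u - 5)


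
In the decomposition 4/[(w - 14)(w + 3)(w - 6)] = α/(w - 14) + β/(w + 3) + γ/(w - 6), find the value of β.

Cover-up at w = -3: β = 4/[(-3 - 14)(-3 - 6)] = 4/[(-17)(-9)] = 4/153


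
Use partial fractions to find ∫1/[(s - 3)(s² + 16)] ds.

Cover-up at s=3: P = 1/(3²+16) = 1/25. Coeff matching: Q = -1/25, R = -3/25. Decomposition: (1/25)/(s - 3) - ((1/25)s + 3/25)/(s² + 16). Integrate: linear → ln, quadratic → (1/2)ln + arctan: (1/25) ln|(s - 3)| - (1/50) ln(s² + 16) - (3/100) arctan(s/4) + C


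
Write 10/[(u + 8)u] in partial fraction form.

10/(u + 8)u = A/(u + 8) + B/u. A = 10/(-8 - 0) = -5/4, B = 10/(0 + 8) = 5/4
Result: (-5/4)/(u + 8) + (5/4)/u


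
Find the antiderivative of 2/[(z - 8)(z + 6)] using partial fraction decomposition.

Decompose: 2/[(z - 8)(z + 6)] = (1/7)/(z - 8) - (1/7)/(z + 6). Integrate each term: (1/7) ln|(z - 8)| - (1/7) ln|(z + 6)| + C


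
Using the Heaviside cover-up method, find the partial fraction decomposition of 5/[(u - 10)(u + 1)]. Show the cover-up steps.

Cover (u - 10): set u=10, get A = 5/(10 + 1) = 5/11. Cover (u + 1): set u=-1, get B = 5/(-1 - 10) = -5/11.
Result: (5/11)/(u - 10) - (5/11)/(u + 1)


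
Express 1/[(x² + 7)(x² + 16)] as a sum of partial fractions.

Coefficient matching gives α = γ = 0, β = 1/(16-7) = 1/9, δ = -β = -1/9
Result: (1/9)/(x² + 7) - (1/9)/(x² + 16)


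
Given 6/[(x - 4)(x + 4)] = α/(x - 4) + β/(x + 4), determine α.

Cover-up at x = 4: α = 6/(4 + 4) = 6/8 = 3/4


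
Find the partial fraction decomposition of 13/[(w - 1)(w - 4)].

13/(w - 1)(w - 4) = α/(w - 1) + β/(w - 4). α = 13/(1 - 4) = -13/3, β = 13/(4 - 1) = 13/3
Result: (-13/3)/(w - 1) + (13/3)/(w - 4)


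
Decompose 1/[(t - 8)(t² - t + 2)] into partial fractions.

Cover-up at t = 8: P = 1/(8² - 1·8 + 2) = 1/58. Then Q = -P = -1/58, R = -P·(-1 + 8) = -7/58
Result: (1/58)/(t - 8) - ((1/58)t + 7/58)/(t² - t + 2)


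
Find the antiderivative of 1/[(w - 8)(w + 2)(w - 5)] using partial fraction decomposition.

Cover-up: A = 1/30, B = 1/70, C = -1/21. Decomposition: (1/30)/(w - 8) + (1/70)/(w + 2) - (1/21)/(w - 5). Integrate each term: (1/30) ln|(w - 8)| + (1/70) ln|(w + 2)| - (1/21) ln|(w - 5)| + C


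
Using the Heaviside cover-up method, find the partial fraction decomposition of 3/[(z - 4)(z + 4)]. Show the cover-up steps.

Cover (z - 4): set z=4, get α = 3/(4 + 4) = 3/8. Cover (z + 4): set z=-4, get β = 3/(-4 - 4) = -3/8.
Result: (3/8)/(z - 4) - (3/8)/(z + 4)


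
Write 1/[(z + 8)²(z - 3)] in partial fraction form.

Cover-up at z=3: C = 1/(3 + 8)² = 1/121. Cover-up at z=-8: B = 1/(-8 - 3) = -1/11. Comparing z² coeff: A = -C = -1/121
Result: (-1/121)/(z + 8) - (1/11)/(z + 8)² + (1/121)/(z - 3)


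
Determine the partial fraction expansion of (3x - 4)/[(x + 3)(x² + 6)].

At x=-3: P = (3·(-3) - 4)/((-3)² + 6) = -13/15. Q = -P = 13/15, R = 3 - (-3)·P = 2/5
Result: (-13/15)/(x + 3) + ((13/15)x + 2/5)/(x² + 6)


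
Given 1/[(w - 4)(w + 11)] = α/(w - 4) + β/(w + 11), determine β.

Cover-up at w = -11: β = 1/(-11 - 4) = -1/15


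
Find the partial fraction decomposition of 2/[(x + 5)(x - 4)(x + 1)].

Using cover-up method: α = 1/18, β = 2/45, γ = -1/10
Result: (1/18)/(x + 5) + (2/45)/(x - 4) - (1/10)/(x + 1)


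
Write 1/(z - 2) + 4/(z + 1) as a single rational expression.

Common denominator (z - 2)(z + 1). Numerator: 1(z + 1) + 4(z - 2) = (z + 1) + (4z - 8) = 5z - 7
Result: (5z - 7)/[(z - 2)(z + 1)]


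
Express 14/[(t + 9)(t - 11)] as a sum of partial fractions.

14/(t + 9)(t - 11) = A/(t + 9) + B/(t - 11). A = 14/(-9 - 11) = -7/10, B = 14/(11 + 9) = 7/10
Result: (-7/10)/(t + 9) + (7/10)/(t - 11)


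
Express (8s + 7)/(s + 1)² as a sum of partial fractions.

(8s + 7) = A(s + 1) + B. At s = -1: B = 8·(-1) + 7 = -1. Coeff of s: A = 8
Result: 8/(s + 1) - 1/(s + 1)²


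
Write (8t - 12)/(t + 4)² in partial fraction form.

(8t - 12) = A(t + 4) + B. At t = -4: B = 8·(-4) - 12 = -44. Coeff of t: A = 8
Result: 8/(t + 4) - 44/(t + 4)²


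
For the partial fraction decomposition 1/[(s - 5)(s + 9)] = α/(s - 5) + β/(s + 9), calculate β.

Cover-up at s = -9: β = 1/(-9 - 5) = -1/14


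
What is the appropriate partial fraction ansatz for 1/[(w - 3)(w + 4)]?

Distinct linear factors: A/(w - 3) + B/(w + 4)


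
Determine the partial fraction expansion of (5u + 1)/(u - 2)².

(5u + 1) = P(u - 2) + Q. At u = 2: Q = 5·2 + 1 = 11. Coeff of u: P = 5
Result: 5/(u - 2) + 11/(u - 2)²


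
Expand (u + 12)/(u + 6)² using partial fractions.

(u + 12) = P(u + 6) + Q. At u = -6: Q = 1·(-6) + 12 = 6. Coeff of u: P = 1
Result: 1/(u + 6) + 6/(u + 6)²


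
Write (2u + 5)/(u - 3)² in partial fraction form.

(2u + 5) = A(u - 3) + B. At u = 3: B = 2·3 + 5 = 11. Coeff of u: A = 2
Result: 2/(u - 3) + 11/(u - 3)²


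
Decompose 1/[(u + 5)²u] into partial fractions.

Cover-up at u=0: R = 1/(0 + 5)² = 1/25. Cover-up at u=-5: Q = 1/(-5 - 0) = -1/5. Comparing u² coeff: P = -R = -1/25
Result: (-1/25)/(u + 5) - (1/5)/(u + 5)² + (1/25)/u


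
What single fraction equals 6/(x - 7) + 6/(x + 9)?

Common denominator (x - 7)(x + 9). Numerator: 6(x + 9) + 6(x - 7) = (6x + 54) + (6x - 42) = 12x + 12
Result: (12x + 12)/[(x - 7)(x + 9)]


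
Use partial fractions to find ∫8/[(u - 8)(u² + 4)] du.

Cover-up at u=8: A = 8/(8²+4) = 2/17. Coeff matching: B = -2/17, C = -16/17. Decomposition: (2/17)/(u - 8) - ((2/17)u + 16/17)/(u² + 4). Integrate: linear → ln, quadratic → (1/2)ln + arctan: (2/17) ln|(u - 8)| - (1/17) ln(u² + 4) - (8/17) arctan(u/2) + C


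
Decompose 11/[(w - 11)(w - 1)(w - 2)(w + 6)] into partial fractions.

Using Heaviside cover-up: (11/1530)/(w - 11) + (11/70)/(w - 1) - (11/72)/(w - 2) - (11/952)/(w + 6)


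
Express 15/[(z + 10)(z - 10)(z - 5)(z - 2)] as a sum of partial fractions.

Using Heaviside cover-up: (-1/240)/(z + 10) + (3/160)/(z - 10) - (1/15)/(z - 5) + (5/96)/(z - 2)


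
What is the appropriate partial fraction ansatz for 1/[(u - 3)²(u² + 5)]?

Repeated linear + quadratic: P/(u - 3) + Q/(u - 3)² + (Ru + S)/(u² + 5)


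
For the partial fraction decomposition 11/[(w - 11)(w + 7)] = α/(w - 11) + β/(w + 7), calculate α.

Cover-up at w = 11: α = 11/(11 + 7) = 11/18


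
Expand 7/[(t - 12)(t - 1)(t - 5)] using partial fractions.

Using cover-up method: A = 1/11, B = 7/44, C = -1/4
Result: (1/11)/(t - 12) + (7/44)/(t - 1) - (1/4)/(t - 5)


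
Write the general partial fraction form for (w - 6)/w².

Repeated linear factor: P/w + Q/w²


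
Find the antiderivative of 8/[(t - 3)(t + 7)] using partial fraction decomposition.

Decompose: 8/[(t - 3)(t + 7)] = (4/5)/(t - 3) - (4/5)/(t + 7). Integrate each term: (4/5) ln|(t - 3)| - (4/5) ln|(t + 7)| + C


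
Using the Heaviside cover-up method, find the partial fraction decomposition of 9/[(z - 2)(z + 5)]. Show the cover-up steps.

Cover (z - 2): set z=2, get P = 9/(2 + 5) = 9/7. Cover (z + 5): set z=-5, get Q = 9/(-5 - 2) = -9/7.
Result: (9/7)/(z - 2) - (9/7)/(z + 5)


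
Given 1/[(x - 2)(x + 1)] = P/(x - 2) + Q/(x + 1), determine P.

Cover-up at x = 2: P = 1/(2 + 1) = 1/3


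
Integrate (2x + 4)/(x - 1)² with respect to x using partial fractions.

Decompose: A = 2, B = 2·1 + 4 = 6, so (2x + 4)/(x - 1)² = 2/(x - 1) + 6/(x - 1)². Integrate: ∫ A/(x - 1) dx = 2 ln|(x - 1)|; ∫ B/(x - 1)² dx = -6/(x - 1). Sum: 2 ln|(x - 1)| - 6/(x - 1) + C


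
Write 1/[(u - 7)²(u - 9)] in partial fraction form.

Cover-up at u=9: C = 1/(9 - 7)² = 1/4. Cover-up at u=7: B = 1/(7 - 9) = -1/2. Comparing u² coeff: A = -C = -1/4
Result: (-1/4)/(u - 7) - (1/2)/(u - 7)² + (1/4)/(u - 9)


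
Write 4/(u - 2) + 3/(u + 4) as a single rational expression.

Common denominator (u - 2)(u + 4). Numerator: 4(u + 4) + 3(u - 2) = (4u + 16) + (3u - 6) = 7u + 10
Result: (7u + 10)/[(u - 2)(u + 4)]


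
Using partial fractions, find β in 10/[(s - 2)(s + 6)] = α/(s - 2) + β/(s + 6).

Cover-up at s = -6: β = 10/(-6 - 2) = -10/8 = -5/4


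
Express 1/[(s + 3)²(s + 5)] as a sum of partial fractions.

Cover-up at s=-5: R = 1/(-5 + 3)² = 1/4. Cover-up at s=-3: Q = 1/(-3 + 5) = 1/2. Comparing s² coeff: P = -R = -1/4
Result: (-1/4)/(s + 3) + (1/2)/(s + 3)² + (1/4)/(s + 5)


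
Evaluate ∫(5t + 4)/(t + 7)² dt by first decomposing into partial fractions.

Decompose: P = 5, Q = 5·(-7) + 4 = -31, so (5t + 4)/(t + 7)² = 5/(t + 7) - 31/(t + 7)². Integrate: ∫ P/(t + 7) dt = 5 ln|(t + 7)|; ∫ Q/(t + 7)² dt = 31/(t + 7). Sum: 5 ln|(t + 7)| + 31/(t + 7) + C


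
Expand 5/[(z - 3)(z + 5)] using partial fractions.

5/(z - 3)(z + 5) = α/(z - 3) + β/(z + 5). α = 5/(3 + 5) = 5/8, β = 5/(-5 - 3) = -5/8
Result: (5/8)/(z - 3) - (5/8)/(z + 5)


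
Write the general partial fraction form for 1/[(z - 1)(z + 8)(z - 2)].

Three distinct linear factors: P/(z - 1) + Q/(z + 8) + R/(z - 2)


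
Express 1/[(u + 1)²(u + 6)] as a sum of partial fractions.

Cover-up at u=-6: R = 1/(-6 + 1)² = 1/25. Cover-up at u=-1: Q = 1/(-1 + 6) = 1/5. Comparing u² coeff: P = -R = -1/25
Result: (-1/25)/(u + 1) + (1/5)/(u + 1)² + (1/25)/(u + 6)


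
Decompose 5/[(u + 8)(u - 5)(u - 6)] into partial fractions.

Using cover-up method: P = 5/182, Q = -5/13, R = 5/14
Result: (5/182)/(u + 8) - (5/13)/(u - 5) + (5/14)/(u - 6)


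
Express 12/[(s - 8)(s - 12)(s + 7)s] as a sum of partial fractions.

Using Heaviside cover-up: (-1/40)/(s - 8) + (1/76)/(s - 12) - (4/665)/(s + 7) + (1/56)/s


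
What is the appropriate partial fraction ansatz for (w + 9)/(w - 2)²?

Repeated linear factor: α/(w - 2) + β/(w - 2)²


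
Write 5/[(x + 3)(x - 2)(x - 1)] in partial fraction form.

Using cover-up method: α = 1/4, β = 1, γ = -5/4
Result: (1/4)/(x + 3) + 1/(x - 2) - (5/4)/(x - 1)


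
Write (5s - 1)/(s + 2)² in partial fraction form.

(5s - 1) = A(s + 2) + B. At s = -2: B = 5·(-2) - 1 = -11. Coeff of s: A = 5
Result: 5/(s + 2) - 11/(s + 2)²


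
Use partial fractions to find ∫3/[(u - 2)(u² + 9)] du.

Cover-up at u=2: α = 3/(2²+9) = 3/13. Coeff matching: β = -3/13, γ = -6/13. Decomposition: (3/13)/(u - 2) - ((3/13)u + 6/13)/(u² + 9). Integrate: linear → ln, quadratic → (1/2)ln + arctan: (3/13) ln|(u - 2)| - (3/26) ln(u² + 9) - (2/13) arctan(u/3) + C


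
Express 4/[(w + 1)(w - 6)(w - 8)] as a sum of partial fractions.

Using cover-up method: α = 4/63, β = -2/7, γ = 2/9
Result: (4/63)/(w + 1) - (2/7)/(w - 6) + (2/9)/(w - 8)


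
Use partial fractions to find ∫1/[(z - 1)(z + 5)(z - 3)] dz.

Cover-up: α = -1/12, β = 1/48, γ = 1/16. Decomposition: (-1/12)/(z - 1) + (1/48)/(z + 5) + (1/16)/(z - 3). Integrate each term: (-1/12) ln|(z - 1)| + (1/48) ln|(z + 5)| + (1/16) ln|(z - 3)| + C


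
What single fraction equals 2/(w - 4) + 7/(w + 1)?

Common denominator (w - 4)(w + 1). Numerator: 2(w + 1) + 7(w - 4) = (2w + 2) + (7w - 28) = 9w - 26
Result: (9w - 26)/[(w - 4)(w + 1)]


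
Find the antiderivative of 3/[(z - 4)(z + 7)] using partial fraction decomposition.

Decompose: 3/[(z - 4)(z + 7)] = (3/11)/(z - 4) - (3/11)/(z + 7). Integrate each term: (3/11) ln|(z - 4)| - (3/11) ln|(z + 7)| + C


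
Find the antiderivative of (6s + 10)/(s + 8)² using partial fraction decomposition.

Decompose: A = 6, B = 6·(-8) + 10 = -38, so (6s + 10)/(s + 8)² = 6/(s + 8) - 38/(s + 8)². Integrate: ∫ A/(s + 8) ds = 6 ln|(s + 8)|; ∫ B/(s + 8)² ds = 38/(s + 8). Sum: 6 ln|(s + 8)| + 38/(s + 8) + C


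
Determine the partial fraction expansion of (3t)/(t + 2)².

(3t) = A(t + 2) + B. At t = -2: B = 3·(-2) + 0 = -6. Coeff of t: A = 3
Result: 3/(t + 2) - 6/(t + 2)²


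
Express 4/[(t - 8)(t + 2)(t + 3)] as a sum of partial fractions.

Using cover-up method: P = 2/55, Q = -2/5, R = 4/11
Result: (2/55)/(t - 8) - (2/5)/(t + 2) + (4/11)/(t + 3)


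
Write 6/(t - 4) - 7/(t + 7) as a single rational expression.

Common denominator (t - 4)(t + 7). Numerator: 6(t + 7) - 7(t - 4) = (6t + 42) - (7t - 28) = -t + 70
Result: (-t + 70)/[(t - 4)(t + 7)]


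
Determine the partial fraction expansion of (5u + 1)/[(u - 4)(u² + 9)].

At u=4: A = (5·4 + 1)/(4² + 9) = 21/25. B = -A = -21/25, C = 5 - 4·A = 41/25
Result: (21/25)/(u - 4) - ((21/25)u - 41/25)/(u² + 9)


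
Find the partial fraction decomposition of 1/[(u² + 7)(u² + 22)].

Coefficient matching gives A = C = 0, B = 1/(22-7) = 1/15, D = -B = -1/15
Result: (1/15)/(u² + 7) - (1/15)/(u² + 22)


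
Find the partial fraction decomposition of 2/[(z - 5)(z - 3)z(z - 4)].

Using Heaviside cover-up: (1/5)/(z - 5) + (1/3)/(z - 3) - (1/30)/z - (1/2)/(z - 4)


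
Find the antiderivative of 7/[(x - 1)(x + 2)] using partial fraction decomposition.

Decompose: 7/[(x - 1)(x + 2)] = (7/3)/(x - 1) - (7/3)/(x + 2). Integrate each term: (7/3) ln|(x - 1)| - (7/3) ln|(x + 2)| + C


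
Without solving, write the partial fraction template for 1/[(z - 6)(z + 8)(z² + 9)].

Two linear + quadratic: P/(z - 6) + Q/(z + 8) + (Rz + S)/(z² + 9)


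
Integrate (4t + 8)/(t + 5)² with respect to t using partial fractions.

Decompose: A = 4, B = 4·(-5) + 8 = -12, so (4t + 8)/(t + 5)² = 4/(t + 5) - 12/(t + 5)². Integrate: ∫ A/(t + 5) dt = 4 ln|(t + 5)|; ∫ B/(t + 5)² dt = 12/(t + 5). Sum: 4 ln|(t + 5)| + 12/(t + 5) + C


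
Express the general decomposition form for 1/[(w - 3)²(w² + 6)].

Repeated linear + quadratic: A/(w - 3) + B/(w - 3)² + (Cw + D)/(w² + 6)


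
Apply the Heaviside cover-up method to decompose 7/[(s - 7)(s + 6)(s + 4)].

Cover (s - 7), s=7: P = 7/[(7 + 6)(7 + 4)] = 7/143. Cover (s + 6), s=-6: Q = 7/[(-6 - 7)(-6 + 4)] = 7/26. Cover (s + 4), s=-4: R = 7/[(-4 - 7)(-4 + 6)] = -7/22.
Result: (7/143)/(s - 7) + (7/26)/(s + 6) - (7/22)/(s + 4)


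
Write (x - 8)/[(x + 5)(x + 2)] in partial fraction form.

At x=-5: α = (1·(-5) - 8)/(-5 + 2) = 13/3. At x=-2: β = (1·(-2) - 8)/(-2 + 5) = -10/3
Result: (13/3)/(x + 5) - (10/3)/(x + 2)


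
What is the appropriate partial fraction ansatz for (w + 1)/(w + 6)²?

Repeated linear factor: A/(w + 6) + B/(w + 6)²


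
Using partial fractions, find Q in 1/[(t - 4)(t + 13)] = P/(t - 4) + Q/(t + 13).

Cover-up at t = -13: Q = 1/(-13 - 4) = -1/17


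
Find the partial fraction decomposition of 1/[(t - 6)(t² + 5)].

Cover-up at t = 6: P = 1/(6² + 5) = 1/41. Then Q = -P = -1/41, R = -P·(0 + 6) = -6/41
Result: (1/41)/(t - 6) - ((1/41)t + 6/41)/(t² + 5)


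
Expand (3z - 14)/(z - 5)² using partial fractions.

(3z - 14) = α(z - 5) + β. At z = 5: β = 3·5 - 14 = 1. Coeff of z: α = 3
Result: 3/(z - 5) + 1/(z - 5)²


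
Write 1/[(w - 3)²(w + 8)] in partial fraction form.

Cover-up at w=-8: γ = 1/(-8 - 3)² = 1/121. Cover-up at w=3: β = 1/(3 + 8) = 1/11. Comparing w² coeff: α = -γ = -1/121
Result: (-1/121)/(w - 3) + (1/11)/(w - 3)² + (1/121)/(w + 8)


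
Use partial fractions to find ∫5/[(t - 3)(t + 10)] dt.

Decompose: 5/[(t - 3)(t + 10)] = (5/13)/(t - 3) - (5/13)/(t + 10). Integrate each term: (5/13) ln|(t - 3)| - (5/13) ln|(t + 10)| + C


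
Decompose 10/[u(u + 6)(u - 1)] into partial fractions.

Using cover-up method: P = -5/3, Q = 5/21, R = 10/7
Result: (-5/3)/u + (5/21)/(u + 6) + (10/7)/(u - 1)


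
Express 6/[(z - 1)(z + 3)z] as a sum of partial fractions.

Using cover-up method: α = 3/2, β = 1/2, γ = -2
Result: (3/2)/(z - 1) + (1/2)/(z + 3) - 2/z


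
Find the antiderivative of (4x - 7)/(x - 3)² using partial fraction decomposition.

Decompose: α = 4, β = 4·3 - 7 = 5, so (4x - 7)/(x - 3)² = 4/(x - 3) + 5/(x - 3)². Integrate: ∫ α/(x - 3) dx = 4 ln|(x - 3)|; ∫ β/(x - 3)² dx = -5/(x - 3). Sum: 4 ln|(x - 3)| - 5/(x - 3) + C


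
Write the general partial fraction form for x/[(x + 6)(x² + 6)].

Linear + irreducible quadratic: P/(x + 6) + (Qx + R)/(x² + 6)


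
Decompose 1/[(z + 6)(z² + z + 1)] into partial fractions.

Cover-up at z = -6: P = 1/((-6)² + 1·(-6) + 1) = 1/31. Then Q = -P = -1/31, R = -P·(1 - 6) = 5/31
Result: (1/31)/(z + 6) - ((1/31)z - 5/31)/(z² + z + 1)


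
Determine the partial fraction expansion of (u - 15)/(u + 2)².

(u - 15) = α(u + 2) + β. At u = -2: β = 1·(-2) - 15 = -17. Coeff of u: α = 1
Result: 1/(u + 2) - 17/(u + 2)²


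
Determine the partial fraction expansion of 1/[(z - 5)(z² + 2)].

Cover-up at z = 5: A = 1/(5² + 2) = 1/27. Then B = -A = -1/27, C = -A·(0 + 5) = -5/27
Result: (1/27)/(z - 5) - ((1/27)z + 5/27)/(z² + 2)


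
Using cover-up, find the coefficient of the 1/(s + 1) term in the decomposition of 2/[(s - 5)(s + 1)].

Cover (s + 1), set s=-1: 2/((s - 5) at s=-1) = 2/(-6) = -1/3


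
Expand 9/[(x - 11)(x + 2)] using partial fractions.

9/(x - 11)(x + 2) = A/(x - 11) + B/(x + 2). A = 9/(11 + 2) = 9/13, B = 9/(-2 - 11) = -9/13
Result: (9/13)/(x - 11) - (9/13)/(x + 2)


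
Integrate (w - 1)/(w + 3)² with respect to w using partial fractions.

Decompose: P = 1, Q = 1·(-3) - 1 = -4, so (w - 1)/(w + 3)² = 1/(w + 3) - 4/(w + 3)². Integrate: ∫ P/(w + 3) dw = ln|(w + 3)|; ∫ Q/(w + 3)² dw = 4/(w + 3). Sum: ln|(w + 3)| + 4/(w + 3) + C


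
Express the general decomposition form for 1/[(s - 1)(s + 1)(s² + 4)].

Two linear + quadratic: P/(s - 1) + Q/(s + 1) + (Rs + S)/(s² + 4)


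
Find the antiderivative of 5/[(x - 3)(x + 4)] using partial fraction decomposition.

Decompose: 5/[(x - 3)(x + 4)] = (5/7)/(x - 3) - (5/7)/(x + 4). Integrate each term: (5/7) ln|(x - 3)| - (5/7) ln|(x + 4)| + C


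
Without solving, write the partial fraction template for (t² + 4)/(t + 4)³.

Repeated linear factor (power 3): α/(t + 4) + β/(t + 4)² + γ/(t + 4)³


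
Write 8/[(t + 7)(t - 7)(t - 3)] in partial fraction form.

Using cover-up method: A = 2/35, B = 1/7, C = -1/5
Result: (2/35)/(t + 7) + (1/7)/(t - 7) - (1/5)/(t - 3)


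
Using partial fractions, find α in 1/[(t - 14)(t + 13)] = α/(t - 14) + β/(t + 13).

Cover-up at t = 14: α = 1/(14 + 13) = 1/27


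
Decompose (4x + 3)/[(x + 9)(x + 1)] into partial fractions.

At x=-9: α = (4·(-9) + 3)/(-9 + 1) = 33/8. At x=-1: β = (4·(-1) + 3)/(-1 + 9) = -1/8
Result: (33/8)/(x + 9) - (1/8)/(x + 1)


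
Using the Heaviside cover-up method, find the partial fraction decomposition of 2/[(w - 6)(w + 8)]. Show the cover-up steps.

Cover (w - 6): set w=6, get P = 2/(6 + 8) = 1/7. Cover (w + 8): set w=-8, get Q = 2/(-8 - 6) = -1/7.
Result: (1/7)/(w - 6) - (1/7)/(w + 8)


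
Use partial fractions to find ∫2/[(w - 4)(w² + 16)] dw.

Cover-up at w=4: A = 2/(4²+16) = 1/16. Coeff matching: B = -1/16, C = -1/4. Decomposition: (1/16)/(w - 4) - ((1/16)w + 1/4)/(w² + 16). Integrate: linear → ln, quadratic → (1/2)ln + arctan: (1/16) ln|(w - 4)| - (1/32) ln(w² + 16) - (1/16) arctan(w/4) + C


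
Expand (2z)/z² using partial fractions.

(2z) = Az + B. At z = 0: B = 2·0 + 0 = 0. Coeff of z: A = 2
Result: 2/z


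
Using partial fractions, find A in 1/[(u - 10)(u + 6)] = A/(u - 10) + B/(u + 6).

Cover-up at u = 10: A = 1/(10 + 6) = 1/16


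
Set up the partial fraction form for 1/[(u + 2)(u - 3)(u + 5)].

Three distinct linear factors: α/(u + 2) + β/(u - 3) + γ/(u + 5)


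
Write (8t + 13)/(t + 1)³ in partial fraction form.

(8t + 13) = α(t + 1)² + β(t + 1) + γ. At t = -1: γ = 8·(-1) + 13 = 5. Coefficients: α = 0, β = 8
Result: 8/(t + 1)² + 5/(t + 1)³


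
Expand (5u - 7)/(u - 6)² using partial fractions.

(5u - 7) = A(u - 6) + B. At u = 6: B = 5·6 - 7 = 23. Coeff of u: A = 5
Result: 5/(u - 6) + 23/(u - 6)²


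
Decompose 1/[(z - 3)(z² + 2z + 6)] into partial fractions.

Cover-up at z = 3: A = 1/(3² + 2·3 + 6) = 1/21. Then B = -A = -1/21, C = -A·(2 + 3) = -5/21
Result: (1/21)/(z - 3) - ((1/21)z + 5/21)/(z² + 2z + 6)


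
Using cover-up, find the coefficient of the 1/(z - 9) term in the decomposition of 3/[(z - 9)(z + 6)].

Cover (z - 9), set z=9: 3/((z + 6) at z=9) = 3/(15) = 1/5


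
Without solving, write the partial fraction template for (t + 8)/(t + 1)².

Repeated linear factor: A/(t + 1) + B/(t + 1)²


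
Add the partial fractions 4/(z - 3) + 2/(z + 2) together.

Common denominator (z - 3)(z + 2). Numerator: 4(z + 2) + 2(z - 3) = (4z + 8) + (2z - 6) = 6z + 2
Result: (6z + 2)/[(z - 3)(z + 2)]


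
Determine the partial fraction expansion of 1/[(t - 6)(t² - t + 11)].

Cover-up at t = 6: P = 1/(6² - 1·6 + 11) = 1/41. Then Q = -P = -1/41, R = -P·(-1 + 6) = -5/41
Result: (1/41)/(t - 6) - ((1/41)t + 5/41)/(t² - t + 11)


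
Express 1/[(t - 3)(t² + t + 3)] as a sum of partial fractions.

Cover-up at t = 3: P = 1/(3² + 1·3 + 3) = 1/15. Then Q = -P = -1/15, R = -P·(1 + 3) = -4/15
Result: (1/15)/(t - 3) - ((1/15)t + 4/15)/(t² + t + 3)


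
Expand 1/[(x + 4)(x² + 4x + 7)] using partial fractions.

Cover-up at x = -4: P = 1/((-4)² + 4·(-4) + 7) = 1/7. Then Q = -P = -1/7, R = -P·(4 - 4) = 0
Result: (1/7)/(x + 4) - ((1/7)x)/(x² + 4x + 7)


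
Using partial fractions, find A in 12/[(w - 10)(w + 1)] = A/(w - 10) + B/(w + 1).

Cover-up at w = 10: A = 12/(10 + 1) = 12/11


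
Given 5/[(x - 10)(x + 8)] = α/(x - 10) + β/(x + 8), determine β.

Cover-up at x = -8: β = 5/(-8 - 10) = -5/18


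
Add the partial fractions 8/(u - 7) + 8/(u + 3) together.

Common denominator (u - 7)(u + 3). Numerator: 8(u + 3) + 8(u - 7) = (8u + 24) + (8u - 56) = 16u - 32
Result: (16u - 32)/[(u - 7)(u + 3)]


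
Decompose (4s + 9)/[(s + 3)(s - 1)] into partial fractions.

At s=-3: P = (4·(-3) + 9)/(-3 - 1) = 3/4. At s=1: Q = (4·1 + 9)/(1 + 3) = 13/4
Result: (3/4)/(s + 3) + (13/4)/(s - 1)
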